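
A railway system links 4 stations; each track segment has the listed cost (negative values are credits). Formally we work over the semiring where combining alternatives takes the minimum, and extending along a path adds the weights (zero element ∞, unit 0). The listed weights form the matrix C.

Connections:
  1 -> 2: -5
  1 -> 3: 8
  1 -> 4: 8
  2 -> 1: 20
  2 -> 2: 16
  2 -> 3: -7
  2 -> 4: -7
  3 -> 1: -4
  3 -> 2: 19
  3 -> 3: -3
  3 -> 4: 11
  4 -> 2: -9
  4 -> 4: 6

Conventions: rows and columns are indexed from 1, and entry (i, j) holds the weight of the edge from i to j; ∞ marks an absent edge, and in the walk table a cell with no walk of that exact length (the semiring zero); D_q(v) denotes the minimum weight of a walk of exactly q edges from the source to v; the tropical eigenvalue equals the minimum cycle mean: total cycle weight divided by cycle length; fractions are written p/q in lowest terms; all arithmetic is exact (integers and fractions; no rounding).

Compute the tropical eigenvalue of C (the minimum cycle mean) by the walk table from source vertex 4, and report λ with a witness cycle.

q=0: [∞, ∞, ∞, 0]
q=1: [∞, -9, ∞, 6]
q=2: [11, -3, -16, -16]
q=3: [-20, -25, -19, -10]
q=4: [-23, -25, -32, -32]
Optimal cycle mean attained by: cycle 2->4->2, total (-7) + (-9), length 2.
Answer: λ = -8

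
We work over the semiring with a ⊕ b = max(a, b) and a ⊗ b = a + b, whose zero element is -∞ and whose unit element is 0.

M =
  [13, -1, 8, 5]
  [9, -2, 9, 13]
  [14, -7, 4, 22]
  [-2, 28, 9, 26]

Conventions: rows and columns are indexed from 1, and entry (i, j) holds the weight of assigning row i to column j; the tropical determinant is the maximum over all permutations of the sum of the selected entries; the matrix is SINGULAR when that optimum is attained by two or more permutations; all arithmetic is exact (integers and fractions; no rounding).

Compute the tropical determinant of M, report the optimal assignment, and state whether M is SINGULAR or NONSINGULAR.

σ = (1, 2, 3, 4): 13 + (-2) + 4 + 26 = 41
σ = (1, 2, 4, 3): 13 + (-2) + 22 + 9 = 42
σ = (1, 3, 2, 4): 13 + 9 + (-7) + 26 = 41
σ = (1, 3, 4, 2): 13 + 9 + 22 + 28 = 72
σ = (1, 4, 2, 3): 13 + 13 + (-7) + 9 = 28
σ = (1, 4, 3, 2): 13 + 13 + 4 + 28 = 58
σ = (2, 1, 3, 4): (-1) + 9 + 4 + 26 = 38
σ = (2, 1, 4, 3): (-1) + 9 + 22 + 9 = 39
σ = (2, 3, 1, 4): (-1) + 9 + 14 + 26 = 48
σ = (2, 3, 4, 1): (-1) + 9 + 22 + (-2) = 28
σ = (2, 4, 1, 3): (-1) + 13 + 14 + 9 = 35
σ = (2, 4, 3, 1): (-1) + 13 + 4 + (-2) = 14
σ = (3, 1, 2, 4): 8 + 9 + (-7) + 26 = 36
σ = (3, 1, 4, 2): 8 + 9 + 22 + 28 = 67
σ = (3, 2, 1, 4): 8 + (-2) + 14 + 26 = 46
σ = (3, 2, 4, 1): 8 + (-2) + 22 + (-2) = 26
σ = (3, 4, 1, 2): 8 + 13 + 14 + 28 = 63
σ = (3, 4, 2, 1): 8 + 13 + (-7) + (-2) = 12
σ = (4, 1, 2, 3): 5 + 9 + (-7) + 9 = 16
σ = (4, 1, 3, 2): 5 + 9 + 4 + 28 = 46
σ = (4, 2, 1, 3): 5 + (-2) + 14 + 9 = 26
σ = (4, 2, 3, 1): 5 + (-2) + 4 + (-2) = 5
σ = (4, 3, 1, 2): 5 + 9 + 14 + 28 = 56
σ = (4, 3, 2, 1): 5 + 9 + (-7) + (-2) = 5
Optimal value attained by: σ = (1, 3, 4, 2).
Answer: det⊕(M) = 72; verdict: NONSINGULAR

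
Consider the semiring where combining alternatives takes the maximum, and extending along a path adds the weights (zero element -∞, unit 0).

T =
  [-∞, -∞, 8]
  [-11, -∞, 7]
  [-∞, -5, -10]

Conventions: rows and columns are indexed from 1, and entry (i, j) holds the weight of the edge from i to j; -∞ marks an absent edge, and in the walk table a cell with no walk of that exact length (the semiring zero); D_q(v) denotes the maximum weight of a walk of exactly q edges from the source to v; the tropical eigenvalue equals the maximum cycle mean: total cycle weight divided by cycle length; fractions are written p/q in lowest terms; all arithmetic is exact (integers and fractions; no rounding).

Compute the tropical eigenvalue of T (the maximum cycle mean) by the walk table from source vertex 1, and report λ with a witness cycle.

q=0: [0, -∞, -∞]
q=1: [-∞, -∞, 8]
q=2: [-∞, 3, -2]
q=3: [-8, -7, 10]
Optimal cycle mean attained by: cycle 2->3->2, total 7 + (-5), length 2.
Answer: λ = 1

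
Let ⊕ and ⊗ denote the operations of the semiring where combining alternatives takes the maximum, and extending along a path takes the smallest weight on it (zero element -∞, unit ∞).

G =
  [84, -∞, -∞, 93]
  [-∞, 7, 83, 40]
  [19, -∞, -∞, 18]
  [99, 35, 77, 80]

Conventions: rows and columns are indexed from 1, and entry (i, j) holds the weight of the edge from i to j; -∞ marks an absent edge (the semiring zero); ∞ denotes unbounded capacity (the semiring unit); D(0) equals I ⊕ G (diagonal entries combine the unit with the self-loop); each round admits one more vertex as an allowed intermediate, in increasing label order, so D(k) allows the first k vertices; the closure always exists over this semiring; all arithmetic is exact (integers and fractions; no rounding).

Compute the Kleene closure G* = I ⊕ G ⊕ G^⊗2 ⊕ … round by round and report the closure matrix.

D(0):
  [∞, -∞, -∞, 93]
  [-∞, ∞, 83, 40]
  [19, -∞, ∞, 18]
  [99, 35, 77, ∞]
D(1):
  [∞, -∞, -∞, 93]
  [-∞, ∞, 83, 40]
  [19, -∞, ∞, 19]
  [99, 35, 77, ∞]
D(2):
  [∞, -∞, -∞, 93]
  [-∞, ∞, 83, 40]
  [19, -∞, ∞, 19]
  [99, 35, 77, ∞]
D(3):
  [∞, -∞, -∞, 93]
  [19, ∞, 83, 40]
  [19, -∞, ∞, 19]
  [99, 35, 77, ∞]
D(4):
  [∞, 35, 77, 93]
  [40, ∞, 83, 40]
  [19, 19, ∞, 19]
  [99, 35, 77, ∞]
Answer: G* = [[∞, 35, 77, 93], [40, ∞, 83, 40], [19, 19, ∞, 19], [99, 35, 77, ∞]]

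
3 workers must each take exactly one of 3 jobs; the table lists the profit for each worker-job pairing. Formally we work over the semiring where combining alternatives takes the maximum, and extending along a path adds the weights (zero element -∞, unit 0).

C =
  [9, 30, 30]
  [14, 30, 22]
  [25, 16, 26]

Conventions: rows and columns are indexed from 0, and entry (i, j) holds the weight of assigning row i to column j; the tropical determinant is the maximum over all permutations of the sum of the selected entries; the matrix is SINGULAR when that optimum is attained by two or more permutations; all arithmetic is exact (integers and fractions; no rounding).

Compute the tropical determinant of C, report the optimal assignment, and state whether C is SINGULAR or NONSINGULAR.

σ = (0, 1, 2): 9 + 30 + 26 = 65
σ = (0, 2, 1): 9 + 22 + 16 = 47
σ = (1, 0, 2): 30 + 14 + 26 = 70
σ = (1, 2, 0): 30 + 22 + 25 = 77
σ = (2, 0, 1): 30 + 14 + 16 = 60
σ = (2, 1, 0): 30 + 30 + 25 = 85
Optimal value attained by: σ = (2, 1, 0).
Answer: det⊕(C) = 85; verdict: NONSINGULAR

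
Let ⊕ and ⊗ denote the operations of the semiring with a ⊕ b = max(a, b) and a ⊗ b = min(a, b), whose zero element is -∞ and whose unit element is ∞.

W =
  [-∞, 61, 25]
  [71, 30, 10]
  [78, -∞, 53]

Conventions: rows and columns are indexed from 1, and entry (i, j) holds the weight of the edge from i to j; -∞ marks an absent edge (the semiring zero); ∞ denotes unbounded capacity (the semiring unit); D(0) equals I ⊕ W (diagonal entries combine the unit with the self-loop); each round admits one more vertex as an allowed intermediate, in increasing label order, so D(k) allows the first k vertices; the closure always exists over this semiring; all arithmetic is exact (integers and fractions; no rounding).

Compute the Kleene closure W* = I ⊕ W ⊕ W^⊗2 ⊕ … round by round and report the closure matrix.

D(0):
  [∞, 61, 25]
  [71, ∞, 10]
  [78, -∞, ∞]
D(1):
  [∞, 61, 25]
  [71, ∞, 25]
  [78, 61, ∞]
D(2):
  [∞, 61, 25]
  [71, ∞, 25]
  [78, 61, ∞]
D(3):
  [∞, 61, 25]
  [71, ∞, 25]
  [78, 61, ∞]
Answer: W* = [[∞, 61, 25], [71, ∞, 25], [78, 61, ∞]]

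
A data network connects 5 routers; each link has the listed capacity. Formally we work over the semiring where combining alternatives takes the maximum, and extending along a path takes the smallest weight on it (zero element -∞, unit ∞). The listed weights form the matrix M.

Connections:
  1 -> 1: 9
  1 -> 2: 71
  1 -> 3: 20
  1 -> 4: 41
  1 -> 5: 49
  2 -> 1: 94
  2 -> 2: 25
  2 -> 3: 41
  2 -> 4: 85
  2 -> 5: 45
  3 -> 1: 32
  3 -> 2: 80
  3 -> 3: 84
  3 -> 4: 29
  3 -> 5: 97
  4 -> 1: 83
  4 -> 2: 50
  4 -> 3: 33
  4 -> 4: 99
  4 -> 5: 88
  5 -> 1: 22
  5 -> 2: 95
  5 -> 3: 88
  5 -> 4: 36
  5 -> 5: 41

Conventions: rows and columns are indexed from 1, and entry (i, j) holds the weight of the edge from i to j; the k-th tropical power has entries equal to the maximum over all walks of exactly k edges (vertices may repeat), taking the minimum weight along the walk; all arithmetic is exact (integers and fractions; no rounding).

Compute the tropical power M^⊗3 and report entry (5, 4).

M^⊗2:
  [71, 49, 49, 71, 45]
  [83, 71, 45, 85, 85]
  [80, 95, 88, 80, 84]
  [83, 88, 88, 99, 88]
  [94, 80, 84, 85, 88]
M^⊗3:
  [71, 71, 49, 71, 71]
  [83, 85, 85, 85, 85]
  [94, 84, 84, 85, 88]
  [88, 88, 88, 99, 88]
  [83, 88, 88, 85, 85]
Key observation: the optimum is the walk 5->2->4->4, with weight 95 min 85 min 99 = 85.
Optimal value attained by: walk 5->2->4->4.
Answer: (M^⊗3)[5][4] = 85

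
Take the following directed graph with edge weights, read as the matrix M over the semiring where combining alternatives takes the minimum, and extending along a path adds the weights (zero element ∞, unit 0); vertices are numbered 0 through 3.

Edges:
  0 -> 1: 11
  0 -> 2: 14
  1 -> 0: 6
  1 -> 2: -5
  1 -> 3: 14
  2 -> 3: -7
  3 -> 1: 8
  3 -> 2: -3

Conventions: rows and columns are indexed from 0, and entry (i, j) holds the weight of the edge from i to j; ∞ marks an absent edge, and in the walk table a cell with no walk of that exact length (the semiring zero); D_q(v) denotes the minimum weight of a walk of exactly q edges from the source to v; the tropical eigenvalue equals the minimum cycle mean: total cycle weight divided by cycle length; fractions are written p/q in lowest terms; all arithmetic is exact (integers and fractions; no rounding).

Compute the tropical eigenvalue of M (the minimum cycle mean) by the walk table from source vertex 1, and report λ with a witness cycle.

q=0: [∞, 0, ∞, ∞]
q=1: [6, ∞, -5, 14]
q=2: [∞, 17, 11, -12]
q=3: [23, -4, -15, 4]
q=4: [2, 12, -9, -22]
Optimal cycle mean attained by: cycle 2->3->2, total (-7) + (-3), length 2.
Answer: λ = -5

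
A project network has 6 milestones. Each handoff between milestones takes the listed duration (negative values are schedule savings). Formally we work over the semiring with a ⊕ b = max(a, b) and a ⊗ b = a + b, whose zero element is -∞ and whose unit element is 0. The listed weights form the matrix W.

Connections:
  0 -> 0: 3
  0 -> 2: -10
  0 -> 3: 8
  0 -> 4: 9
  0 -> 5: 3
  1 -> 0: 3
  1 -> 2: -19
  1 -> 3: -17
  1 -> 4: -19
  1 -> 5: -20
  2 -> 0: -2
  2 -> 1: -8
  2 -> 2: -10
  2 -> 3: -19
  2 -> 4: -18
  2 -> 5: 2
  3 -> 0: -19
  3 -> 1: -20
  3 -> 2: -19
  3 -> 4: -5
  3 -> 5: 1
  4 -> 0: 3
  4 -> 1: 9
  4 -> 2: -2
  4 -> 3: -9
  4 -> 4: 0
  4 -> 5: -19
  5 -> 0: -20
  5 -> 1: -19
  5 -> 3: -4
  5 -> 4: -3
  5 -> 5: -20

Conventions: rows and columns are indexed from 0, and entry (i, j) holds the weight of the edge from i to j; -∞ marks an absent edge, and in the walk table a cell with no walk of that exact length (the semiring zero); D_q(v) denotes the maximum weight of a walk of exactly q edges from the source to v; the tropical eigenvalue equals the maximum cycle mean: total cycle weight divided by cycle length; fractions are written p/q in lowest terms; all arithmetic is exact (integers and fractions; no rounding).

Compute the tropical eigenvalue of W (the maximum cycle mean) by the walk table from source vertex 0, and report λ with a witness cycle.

q=0: [0, -∞, -∞, -∞, -∞, -∞]
q=1: [3, -∞, -10, 8, 9, 3]
q=2: [12, 18, 7, 11, 12, 9]
q=3: [21, 21, 10, 20, 21, 15]
q=4: [24, 30, 19, 29, 30, 24]
q=5: [33, 39, 28, 32, 33, 30]
q=6: [42, 42, 31, 41, 42, 36]
Optimal cycle mean attained by: cycle 0->4->1->0, total 9 + 9 + 3, length 3.
Answer: λ = 7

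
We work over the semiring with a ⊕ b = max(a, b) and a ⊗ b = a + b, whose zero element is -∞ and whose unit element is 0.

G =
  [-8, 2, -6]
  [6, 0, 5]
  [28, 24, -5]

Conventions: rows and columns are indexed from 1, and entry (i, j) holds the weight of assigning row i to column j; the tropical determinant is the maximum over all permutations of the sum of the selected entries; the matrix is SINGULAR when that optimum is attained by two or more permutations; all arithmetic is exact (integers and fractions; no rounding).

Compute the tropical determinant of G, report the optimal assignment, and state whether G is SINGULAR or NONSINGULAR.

σ = (1, 2, 3): (-8) + 0 + (-5) = -13
σ = (1, 3, 2): (-8) + 5 + 24 = 21
σ = (2, 1, 3): 2 + 6 + (-5) = 3
σ = (2, 3, 1): 2 + 5 + 28 = 35
σ = (3, 1, 2): (-6) + 6 + 24 = 24
σ = (3, 2, 1): (-6) + 0 + 28 = 22
Optimal value attained by: σ = (2, 3, 1).
Answer: det⊕(G) = 35; verdict: NONSINGULAR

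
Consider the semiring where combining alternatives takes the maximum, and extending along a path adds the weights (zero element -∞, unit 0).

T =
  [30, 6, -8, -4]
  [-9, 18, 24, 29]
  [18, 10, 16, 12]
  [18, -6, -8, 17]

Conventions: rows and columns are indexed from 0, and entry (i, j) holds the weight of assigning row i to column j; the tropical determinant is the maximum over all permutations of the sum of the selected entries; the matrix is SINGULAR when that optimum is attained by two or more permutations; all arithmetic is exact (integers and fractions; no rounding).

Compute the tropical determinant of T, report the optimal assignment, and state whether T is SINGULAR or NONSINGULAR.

σ = (0, 1, 2, 3): 30 + 18 + 16 + 17 = 81
σ = (0, 1, 3, 2): 30 + 18 + 12 + (-8) = 52
σ = (0, 2, 1, 3): 30 + 24 + 10 + 17 = 81
σ = (0, 2, 3, 1): 30 + 24 + 12 + (-6) = 60
σ = (0, 3, 1, 2): 30 + 29 + 10 + (-8) = 61
σ = (0, 3, 2, 1): 30 + 29 + 16 + (-6) = 69
σ = (1, 0, 2, 3): 6 + (-9) + 16 + 17 = 30
σ = (1, 0, 3, 2): 6 + (-9) + 12 + (-8) = 1
σ = (1, 2, 0, 3): 6 + 24 + 18 + 17 = 65
σ = (1, 2, 3, 0): 6 + 24 + 12 + 18 = 60
σ = (1, 3, 0, 2): 6 + 29 + 18 + (-8) = 45
σ = (1, 3, 2, 0): 6 + 29 + 16 + 18 = 69
σ = (2, 0, 1, 3): (-8) + (-9) + 10 + 17 = 10
σ = (2, 0, 3, 1): (-8) + (-9) + 12 + (-6) = -11
σ = (2, 1, 0, 3): (-8) + 18 + 18 + 17 = 45
σ = (2, 1, 3, 0): (-8) + 18 + 12 + 18 = 40
σ = (2, 3, 0, 1): (-8) + 29 + 18 + (-6) = 33
σ = (2, 3, 1, 0): (-8) + 29 + 10 + 18 = 49
σ = (3, 0, 1, 2): (-4) + (-9) + 10 + (-8) = -11
σ = (3, 0, 2, 1): (-4) + (-9) + 16 + (-6) = -3
σ = (3, 1, 0, 2): (-4) + 18 + 18 + (-8) = 24
σ = (3, 1, 2, 0): (-4) + 18 + 16 + 18 = 48
σ = (3, 2, 0, 1): (-4) + 24 + 18 + (-6) = 32
σ = (3, 2, 1, 0): (-4) + 24 + 10 + 18 = 48
Optimal value attained by: σ = (0, 1, 2, 3).
Answer: det⊕(T) = 81; verdict: SINGULAR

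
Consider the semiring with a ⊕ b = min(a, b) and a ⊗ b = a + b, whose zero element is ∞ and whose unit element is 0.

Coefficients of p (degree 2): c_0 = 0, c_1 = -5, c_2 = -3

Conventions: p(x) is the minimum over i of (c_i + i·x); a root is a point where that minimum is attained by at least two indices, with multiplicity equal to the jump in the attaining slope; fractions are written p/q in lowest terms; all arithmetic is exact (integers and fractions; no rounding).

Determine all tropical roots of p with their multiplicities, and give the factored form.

hull edge (i=0, c=0) to (i=1, c=-5): slope -5, span 1
hull edge (i=1, c=-5) to (i=2, c=-3): slope 2, span 1
Factored form: p(x) = -3 ⊗ (x ⊕ (-2)) ⊗ (x ⊕ 5)
Answer: roots = -2 (mult 1), 5 (mult 1)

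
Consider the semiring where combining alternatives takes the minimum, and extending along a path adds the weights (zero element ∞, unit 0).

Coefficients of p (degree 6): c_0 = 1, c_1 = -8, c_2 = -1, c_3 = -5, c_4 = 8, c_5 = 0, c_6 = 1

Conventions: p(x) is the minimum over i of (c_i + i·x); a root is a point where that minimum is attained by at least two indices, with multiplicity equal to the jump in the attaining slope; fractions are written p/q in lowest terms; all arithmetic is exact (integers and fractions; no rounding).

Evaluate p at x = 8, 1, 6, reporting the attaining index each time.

p(8) = min(1+0·8=1, -8+1·8=0, -1+2·8=15, -5+3·8=19, 8+4·8=40, 0+5·8=40, 1+6·8=49) = 0 (attained by i=1)
p(1) = min(1+0·1=1, -8+1·1=-7, -1+2·1=1, -5+3·1=-2, 8+4·1=12, 0+5·1=5, 1+6·1=7) = -7 (attained by i=1)
p(6) = min(1+0·6=1, -8+1·6=-2, -1+2·6=11, -5+3·6=13, 8+4·6=32, 0+5·6=30, 1+6·6=37) = -2 (attained by i=1)
Answer: p(8) = 0; p(1) = -7; p(6) = -2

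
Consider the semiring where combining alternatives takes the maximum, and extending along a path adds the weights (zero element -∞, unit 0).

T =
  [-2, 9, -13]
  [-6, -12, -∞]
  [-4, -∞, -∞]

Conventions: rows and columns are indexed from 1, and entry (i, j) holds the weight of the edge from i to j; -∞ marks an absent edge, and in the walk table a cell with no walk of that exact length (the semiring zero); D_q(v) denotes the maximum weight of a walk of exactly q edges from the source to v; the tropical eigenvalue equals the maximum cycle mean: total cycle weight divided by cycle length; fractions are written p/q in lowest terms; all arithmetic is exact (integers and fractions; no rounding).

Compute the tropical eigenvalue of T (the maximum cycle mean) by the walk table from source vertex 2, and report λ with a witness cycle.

q=0: [-∞, 0, -∞]
q=1: [-6, -12, -∞]
q=2: [-8, 3, -19]
q=3: [-3, 1, -21]
Optimal cycle mean attained by: cycle 1->2->1, total 9 + (-6), length 2.
Answer: λ = 3/2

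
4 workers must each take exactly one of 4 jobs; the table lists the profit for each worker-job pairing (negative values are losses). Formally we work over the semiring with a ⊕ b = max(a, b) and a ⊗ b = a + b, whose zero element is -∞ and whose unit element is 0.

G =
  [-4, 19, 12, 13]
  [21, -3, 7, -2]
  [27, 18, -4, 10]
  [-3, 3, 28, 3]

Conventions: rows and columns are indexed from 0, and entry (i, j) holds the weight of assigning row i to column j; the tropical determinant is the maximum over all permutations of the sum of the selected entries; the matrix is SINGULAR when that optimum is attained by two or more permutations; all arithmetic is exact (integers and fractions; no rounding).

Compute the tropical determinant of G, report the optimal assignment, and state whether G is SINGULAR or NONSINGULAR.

σ = (0, 1, 2, 3): (-4) + (-3) + (-4) + 3 = -8
σ = (0, 1, 3, 2): (-4) + (-3) + 10 + 28 = 31
σ = (0, 2, 1, 3): (-4) + 7 + 18 + 3 = 24
σ = (0, 2, 3, 1): (-4) + 7 + 10 + 3 = 16
σ = (0, 3, 1, 2): (-4) + (-2) + 18 + 28 = 40
σ = (0, 3, 2, 1): (-4) + (-2) + (-4) + 3 = -7
σ = (1, 0, 2, 3): 19 + 21 + (-4) + 3 = 39
σ = (1, 0, 3, 2): 19 + 21 + 10 + 28 = 78
σ = (1, 2, 0, 3): 19 + 7 + 27 + 3 = 56
σ = (1, 2, 3, 0): 19 + 7 + 10 + (-3) = 33
σ = (1, 3, 0, 2): 19 + (-2) + 27 + 28 = 72
σ = (1, 3, 2, 0): 19 + (-2) + (-4) + (-3) = 10
σ = (2, 0, 1, 3): 12 + 21 + 18 + 3 = 54
σ = (2, 0, 3, 1): 12 + 21 + 10 + 3 = 46
σ = (2, 1, 0, 3): 12 + (-3) + 27 + 3 = 39
σ = (2, 1, 3, 0): 12 + (-3) + 10 + (-3) = 16
σ = (2, 3, 0, 1): 12 + (-2) + 27 + 3 = 40
σ = (2, 3, 1, 0): 12 + (-2) + 18 + (-3) = 25
σ = (3, 0, 1, 2): 13 + 21 + 18 + 28 = 80
σ = (3, 0, 2, 1): 13 + 21 + (-4) + 3 = 33
σ = (3, 1, 0, 2): 13 + (-3) + 27 + 28 = 65
σ = (3, 1, 2, 0): 13 + (-3) + (-4) + (-3) = 3
σ = (3, 2, 0, 1): 13 + 7 + 27 + 3 = 50
σ = (3, 2, 1, 0): 13 + 7 + 18 + (-3) = 35
Optimal value attained by: σ = (3, 0, 1, 2).
Answer: det⊕(G) = 80; verdict: NONSINGULAR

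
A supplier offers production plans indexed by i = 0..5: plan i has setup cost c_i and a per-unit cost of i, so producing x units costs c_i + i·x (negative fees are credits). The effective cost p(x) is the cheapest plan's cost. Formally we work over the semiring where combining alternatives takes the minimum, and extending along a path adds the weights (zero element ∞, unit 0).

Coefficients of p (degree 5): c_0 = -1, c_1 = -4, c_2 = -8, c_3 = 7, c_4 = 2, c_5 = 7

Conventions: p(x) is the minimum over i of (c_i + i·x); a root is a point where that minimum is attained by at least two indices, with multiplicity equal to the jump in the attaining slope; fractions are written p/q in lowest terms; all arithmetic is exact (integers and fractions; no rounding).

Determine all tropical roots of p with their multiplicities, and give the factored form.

hull edge (i=0, c=-1) to (i=2, c=-8): slope -7/2, span 2
hull edge (i=2, c=-8) to (i=5, c=7): slope 5, span 3
Factored form: p(x) = 7 ⊗ (x ⊕ (-5)) ⊗ (x ⊕ (-5)) ⊗ (x ⊕ (-5)) ⊗ (x ⊕ 7/2) ⊗ (x ⊕ 7/2)
Answer: roots = -5 (mult 3), 7/2 (mult 2)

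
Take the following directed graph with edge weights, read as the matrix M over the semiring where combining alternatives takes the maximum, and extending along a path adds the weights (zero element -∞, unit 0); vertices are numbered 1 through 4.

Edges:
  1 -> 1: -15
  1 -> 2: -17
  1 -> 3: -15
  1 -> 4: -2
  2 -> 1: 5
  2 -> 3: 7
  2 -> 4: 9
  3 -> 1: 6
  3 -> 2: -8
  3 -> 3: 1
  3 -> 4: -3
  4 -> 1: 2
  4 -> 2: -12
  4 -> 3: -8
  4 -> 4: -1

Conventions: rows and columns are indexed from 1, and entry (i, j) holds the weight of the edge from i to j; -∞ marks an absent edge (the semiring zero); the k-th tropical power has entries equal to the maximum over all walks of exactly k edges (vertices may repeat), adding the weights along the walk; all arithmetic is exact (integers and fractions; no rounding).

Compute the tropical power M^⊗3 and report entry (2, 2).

M^⊗2:
  [0, -14, -10, -3]
  [13, -1, 8, 8]
  [7, -7, 2, 4]
  [1, -13, -5, 0]
M^⊗3:
  [-1, -15, -7, -2]
  [14, 0, 9, 11]
  [8, -6, 3, 5]
  [2, -12, -4, -1]
Key observation: the optimum is the walk 2->3->3->2, with weight 7 + 1 + (-8) = 0.
Optimal value attained by: walk 2->3->3->2.
Answer: (M^⊗3)[2][2] = 0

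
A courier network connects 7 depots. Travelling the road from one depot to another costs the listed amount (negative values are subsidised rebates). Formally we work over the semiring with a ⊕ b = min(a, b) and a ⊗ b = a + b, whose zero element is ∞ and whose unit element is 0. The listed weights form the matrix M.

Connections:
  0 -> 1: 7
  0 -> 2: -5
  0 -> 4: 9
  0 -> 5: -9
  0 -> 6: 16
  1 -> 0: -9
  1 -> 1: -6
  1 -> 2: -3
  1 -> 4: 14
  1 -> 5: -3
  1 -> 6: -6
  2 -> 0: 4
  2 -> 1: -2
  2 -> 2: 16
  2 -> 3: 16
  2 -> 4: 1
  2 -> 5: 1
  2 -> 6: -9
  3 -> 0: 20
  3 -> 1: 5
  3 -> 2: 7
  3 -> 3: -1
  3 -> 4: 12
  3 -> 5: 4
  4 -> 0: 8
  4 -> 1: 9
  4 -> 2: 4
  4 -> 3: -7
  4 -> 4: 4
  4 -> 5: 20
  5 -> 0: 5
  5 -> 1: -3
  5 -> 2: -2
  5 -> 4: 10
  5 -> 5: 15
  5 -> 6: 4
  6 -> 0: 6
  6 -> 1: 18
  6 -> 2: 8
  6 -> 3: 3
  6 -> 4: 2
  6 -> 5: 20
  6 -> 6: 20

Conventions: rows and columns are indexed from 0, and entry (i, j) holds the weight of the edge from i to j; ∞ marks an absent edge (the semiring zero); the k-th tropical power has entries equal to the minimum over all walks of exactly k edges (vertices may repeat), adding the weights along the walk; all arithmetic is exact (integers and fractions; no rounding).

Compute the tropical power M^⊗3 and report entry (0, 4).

M^⊗2:
  [-4, -12, -11, 2, -4, -4, -14]
  [-15, -12, -14, -3, -4, -18, -12]
  [-11, -8, -5, -6, -7, -5, -8]
  [-4, -1, 2, -2, 8, 2, -2]
  [0, -2, 0, -8, 5, -3, -5]
  [-12, -9, -6, 3, -1, -6, -11]
  [9, 6, 1, -5, 6, -3, -1]
M^⊗3:
  [-21, -18, -15, -11, -12, -15, -20]
  [-21, -21, -20, -11, -13, -24, -23]
  [-17, -14, -16, -14, -6, -20, -14]
  [-10, -7, -9, -3, 0, -13, -7]
  [-11, -8, -5, -9, -3, -9, -9]
  [-18, -15, -17, -8, -9, -21, -15]
  [-3, -6, -5, -6, 1, -1, -8]
Key observation: the optimum is the walk 0->2->6->4, with weight (-5) + (-9) + 2 = -12.
Optimal value attained by: walk 0->2->6->4.
Answer: (M^⊗3)[0][4] = -12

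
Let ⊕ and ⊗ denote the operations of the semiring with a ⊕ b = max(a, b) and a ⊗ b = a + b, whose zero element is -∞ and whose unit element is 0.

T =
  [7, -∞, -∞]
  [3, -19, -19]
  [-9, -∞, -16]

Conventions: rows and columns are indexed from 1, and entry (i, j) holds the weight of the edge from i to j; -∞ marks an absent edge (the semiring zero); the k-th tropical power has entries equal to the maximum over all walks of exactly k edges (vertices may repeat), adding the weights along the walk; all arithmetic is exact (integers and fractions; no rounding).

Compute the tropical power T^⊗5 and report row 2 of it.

T^⊗2:
  [14, -∞, -∞]
  [10, -38, -35]
  [-2, -∞, -32]
T^⊗3:
  [21, -∞, -∞]
  [17, -57, -51]
  [5, -∞, -48]
T^⊗4:
  [28, -∞, -∞]
  [24, -76, -67]
  [12, -∞, -64]
T^⊗5:
  [35, -∞, -∞]
  [31, -95, -83]
  [19, -∞, -80]
Answer: row 2 of T^⊗5 = [31, -95, -83]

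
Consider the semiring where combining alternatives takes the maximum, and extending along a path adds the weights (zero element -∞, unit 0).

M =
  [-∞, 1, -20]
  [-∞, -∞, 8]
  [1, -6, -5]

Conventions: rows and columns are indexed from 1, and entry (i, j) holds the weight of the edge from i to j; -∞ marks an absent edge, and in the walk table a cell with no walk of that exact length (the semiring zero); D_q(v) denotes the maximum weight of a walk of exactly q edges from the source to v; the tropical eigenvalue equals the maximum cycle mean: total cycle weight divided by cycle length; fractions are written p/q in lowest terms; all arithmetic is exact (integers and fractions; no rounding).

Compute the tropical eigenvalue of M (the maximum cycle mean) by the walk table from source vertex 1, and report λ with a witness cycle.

q=0: [0, -∞, -∞]
q=1: [-∞, 1, -20]
q=2: [-19, -26, 9]
q=3: [10, 3, 4]
Optimal cycle mean attained by: cycle 1->2->3->1, total 1 + 8 + 1, length 3.
Answer: λ = 10/3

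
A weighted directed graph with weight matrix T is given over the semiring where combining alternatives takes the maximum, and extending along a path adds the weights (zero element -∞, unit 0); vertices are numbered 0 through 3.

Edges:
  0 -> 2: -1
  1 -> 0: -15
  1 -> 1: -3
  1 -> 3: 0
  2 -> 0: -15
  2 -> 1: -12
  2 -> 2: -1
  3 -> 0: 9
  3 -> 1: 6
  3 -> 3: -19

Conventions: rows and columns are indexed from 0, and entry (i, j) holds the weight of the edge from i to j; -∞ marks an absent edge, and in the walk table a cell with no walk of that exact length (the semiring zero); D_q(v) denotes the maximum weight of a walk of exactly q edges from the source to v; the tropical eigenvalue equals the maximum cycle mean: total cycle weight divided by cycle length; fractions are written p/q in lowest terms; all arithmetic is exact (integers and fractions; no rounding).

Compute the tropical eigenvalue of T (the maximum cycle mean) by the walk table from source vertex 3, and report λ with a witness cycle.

q=0: [-∞, -∞, -∞, 0]
q=1: [9, 6, -∞, -19]
q=2: [-9, 3, 8, 6]
q=3: [15, 12, 7, 3]
q=4: [12, 9, 14, 12]
Optimal cycle mean attained by: cycle 1->3->1, total 0 + 6, length 2.
Answer: λ = 3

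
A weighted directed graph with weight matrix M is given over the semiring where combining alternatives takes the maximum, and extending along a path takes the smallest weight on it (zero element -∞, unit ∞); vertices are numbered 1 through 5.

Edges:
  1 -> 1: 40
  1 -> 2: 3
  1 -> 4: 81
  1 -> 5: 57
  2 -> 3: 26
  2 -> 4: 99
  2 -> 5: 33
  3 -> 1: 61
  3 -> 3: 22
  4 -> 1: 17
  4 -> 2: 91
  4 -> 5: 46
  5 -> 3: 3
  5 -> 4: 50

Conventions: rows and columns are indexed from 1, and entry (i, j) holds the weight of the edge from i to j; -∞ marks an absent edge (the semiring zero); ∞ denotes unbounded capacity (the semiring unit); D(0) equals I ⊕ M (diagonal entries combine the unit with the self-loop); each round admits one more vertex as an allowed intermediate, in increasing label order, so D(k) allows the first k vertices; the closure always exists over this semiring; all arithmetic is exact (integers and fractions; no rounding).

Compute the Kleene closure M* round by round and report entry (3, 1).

D(0):
  [∞, 3, -∞, 81, 57]
  [-∞, ∞, 26, 99, 33]
  [61, -∞, ∞, -∞, -∞]
  [17, 91, -∞, ∞, 46]
  [-∞, -∞, 3, 50, ∞]
D(1):
  [∞, 3, -∞, 81, 57]
  [-∞, ∞, 26, 99, 33]
  [61, 3, ∞, 61, 57]
  [17, 91, -∞, ∞, 46]
  [-∞, -∞, 3, 50, ∞]
D(2):
  [∞, 3, 3, 81, 57]
  [-∞, ∞, 26, 99, 33]
  [61, 3, ∞, 61, 57]
  [17, 91, 26, ∞, 46]
  [-∞, -∞, 3, 50, ∞]
D(3):
  [∞, 3, 3, 81, 57]
  [26, ∞, 26, 99, 33]
  [61, 3, ∞, 61, 57]
  [26, 91, 26, ∞, 46]
  [3, 3, 3, 50, ∞]
D(4):
  [∞, 81, 26, 81, 57]
  [26, ∞, 26, 99, 46]
  [61, 61, ∞, 61, 57]
  [26, 91, 26, ∞, 46]
  [26, 50, 26, 50, ∞]
D(5):
  [∞, 81, 26, 81, 57]
  [26, ∞, 26, 99, 46]
  [61, 61, ∞, 61, 57]
  [26, 91, 26, ∞, 46]
  [26, 50, 26, 50, ∞]
Answer: M*[3][1] = 61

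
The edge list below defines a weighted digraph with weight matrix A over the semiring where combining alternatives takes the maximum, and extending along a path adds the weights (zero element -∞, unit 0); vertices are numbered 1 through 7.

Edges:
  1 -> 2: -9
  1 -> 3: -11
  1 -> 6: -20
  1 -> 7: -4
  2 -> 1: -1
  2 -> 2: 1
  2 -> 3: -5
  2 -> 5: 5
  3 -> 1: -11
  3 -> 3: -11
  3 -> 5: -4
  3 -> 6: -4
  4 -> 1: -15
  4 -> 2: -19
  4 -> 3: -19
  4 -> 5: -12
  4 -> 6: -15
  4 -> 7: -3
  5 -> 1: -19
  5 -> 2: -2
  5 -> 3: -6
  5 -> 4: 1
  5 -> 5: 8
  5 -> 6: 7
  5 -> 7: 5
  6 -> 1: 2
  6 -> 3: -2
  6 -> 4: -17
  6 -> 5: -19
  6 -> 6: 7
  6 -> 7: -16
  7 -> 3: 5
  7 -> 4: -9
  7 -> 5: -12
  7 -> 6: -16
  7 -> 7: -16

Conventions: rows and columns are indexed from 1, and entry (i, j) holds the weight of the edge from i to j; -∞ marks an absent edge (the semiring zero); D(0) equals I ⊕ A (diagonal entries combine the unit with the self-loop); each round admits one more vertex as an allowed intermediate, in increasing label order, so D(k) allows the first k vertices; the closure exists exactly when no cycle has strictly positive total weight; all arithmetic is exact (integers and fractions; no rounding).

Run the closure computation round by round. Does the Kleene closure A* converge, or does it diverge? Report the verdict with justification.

Detection: at round 0, diagonal entry (2, 2) turns strictly positive.
Key observation: the cycle 2->2 has total weight 1, which is strictly positive.
Answer: DIVERGES — positive cycle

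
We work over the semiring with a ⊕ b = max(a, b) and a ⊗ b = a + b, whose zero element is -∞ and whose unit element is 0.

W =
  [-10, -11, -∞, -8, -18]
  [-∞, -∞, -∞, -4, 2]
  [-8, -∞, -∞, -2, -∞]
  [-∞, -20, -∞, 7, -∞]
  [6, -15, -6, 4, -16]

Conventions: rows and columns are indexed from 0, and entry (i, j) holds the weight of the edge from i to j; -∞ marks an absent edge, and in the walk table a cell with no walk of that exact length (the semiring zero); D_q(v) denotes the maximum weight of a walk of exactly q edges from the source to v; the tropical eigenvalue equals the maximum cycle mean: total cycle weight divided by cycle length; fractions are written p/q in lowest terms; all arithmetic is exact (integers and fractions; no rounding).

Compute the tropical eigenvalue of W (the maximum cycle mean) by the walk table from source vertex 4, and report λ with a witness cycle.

q=0: [-∞, -∞, -∞, -∞, 0]
q=1: [6, -15, -6, 4, -16]
q=2: [-4, -5, -22, 11, -12]
q=3: [-6, -9, -18, 18, -3]
q=4: [3, -2, -9, 25, -7]
q=5: [-1, 5, -13, 32, 0]
Optimal cycle mean attained by: cycle 3->3, total 7, length 1.
Answer: λ = 7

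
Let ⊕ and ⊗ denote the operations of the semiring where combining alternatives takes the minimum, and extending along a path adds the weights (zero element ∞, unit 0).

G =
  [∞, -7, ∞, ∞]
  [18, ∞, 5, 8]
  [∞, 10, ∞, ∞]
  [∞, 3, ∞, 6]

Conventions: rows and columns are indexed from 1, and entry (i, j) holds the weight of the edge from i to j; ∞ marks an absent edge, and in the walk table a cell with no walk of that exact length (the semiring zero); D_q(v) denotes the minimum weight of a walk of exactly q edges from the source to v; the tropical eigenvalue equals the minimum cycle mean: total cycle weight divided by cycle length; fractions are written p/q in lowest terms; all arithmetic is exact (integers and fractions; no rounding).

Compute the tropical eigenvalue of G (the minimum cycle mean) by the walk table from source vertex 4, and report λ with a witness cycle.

q=0: [∞, ∞, ∞, 0]
q=1: [∞, 3, ∞, 6]
q=2: [21, 9, 8, 11]
q=3: [27, 14, 14, 17]
q=4: [32, 20, 19, 22]
Optimal cycle mean attained by: cycle 1->2->1, total (-7) + 18, length 2.
Answer: λ = 11/2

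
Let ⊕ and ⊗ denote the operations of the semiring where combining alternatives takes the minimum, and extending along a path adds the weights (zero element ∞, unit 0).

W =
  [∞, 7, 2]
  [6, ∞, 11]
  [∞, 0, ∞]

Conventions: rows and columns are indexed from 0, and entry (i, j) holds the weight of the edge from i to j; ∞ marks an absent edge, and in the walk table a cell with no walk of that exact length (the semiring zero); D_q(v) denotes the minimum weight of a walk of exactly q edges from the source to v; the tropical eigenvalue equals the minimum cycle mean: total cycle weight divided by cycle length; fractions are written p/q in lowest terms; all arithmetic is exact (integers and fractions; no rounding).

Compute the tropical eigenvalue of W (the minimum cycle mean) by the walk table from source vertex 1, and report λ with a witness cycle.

q=0: [∞, 0, ∞]
q=1: [6, ∞, 11]
q=2: [∞, 11, 8]
q=3: [17, 8, 22]
Optimal cycle mean attained by: cycle 0->2->1->0, total 2 + 0 + 6, length 3.
Answer: λ = 8/3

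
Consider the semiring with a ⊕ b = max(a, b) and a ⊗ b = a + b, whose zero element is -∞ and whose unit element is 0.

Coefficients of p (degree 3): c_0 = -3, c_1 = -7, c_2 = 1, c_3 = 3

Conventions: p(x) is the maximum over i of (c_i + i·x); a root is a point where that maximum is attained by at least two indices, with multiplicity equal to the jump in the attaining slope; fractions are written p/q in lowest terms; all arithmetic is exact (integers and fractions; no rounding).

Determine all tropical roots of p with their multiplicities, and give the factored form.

hull edge (i=0, c=-3) to (i=3, c=3): slope 2, span 3
Factored form: p(x) = 3 ⊗ (x ⊕ (-2)) ⊗ (x ⊕ (-2)) ⊗ (x ⊕ (-2))
Answer: roots = -2 (mult 3)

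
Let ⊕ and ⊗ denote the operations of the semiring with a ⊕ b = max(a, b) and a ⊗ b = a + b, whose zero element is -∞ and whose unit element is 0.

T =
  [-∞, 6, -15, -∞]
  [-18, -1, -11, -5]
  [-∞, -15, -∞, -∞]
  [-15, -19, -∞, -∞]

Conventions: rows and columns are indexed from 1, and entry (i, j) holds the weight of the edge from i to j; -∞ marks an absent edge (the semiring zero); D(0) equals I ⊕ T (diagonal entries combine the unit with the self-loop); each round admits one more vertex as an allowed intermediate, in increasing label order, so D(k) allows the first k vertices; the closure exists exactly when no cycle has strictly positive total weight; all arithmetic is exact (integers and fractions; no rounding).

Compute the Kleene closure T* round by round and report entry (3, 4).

D(0):
  [0, 6, -15, -∞]
  [-18, 0, -11, -5]
  [-∞, -15, 0, -∞]
  [-15, -19, -∞, 0]
D(1):
  [0, 6, -15, -∞]
  [-18, 0, -11, -5]
  [-∞, -15, 0, -∞]
  [-15, -9, -30, 0]
D(2):
  [0, 6, -5, 1]
  [-18, 0, -11, -5]
  [-33, -15, 0, -20]
  [-15, -9, -20, 0]
D(3):
  [0, 6, -5, 1]
  [-18, 0, -11, -5]
  [-33, -15, 0, -20]
  [-15, -9, -20, 0]
D(4):
  [0, 6, -5, 1]
  [-18, 0, -11, -5]
  [-33, -15, 0, -20]
  [-15, -9, -20, 0]
Answer: T*[3][4] = -20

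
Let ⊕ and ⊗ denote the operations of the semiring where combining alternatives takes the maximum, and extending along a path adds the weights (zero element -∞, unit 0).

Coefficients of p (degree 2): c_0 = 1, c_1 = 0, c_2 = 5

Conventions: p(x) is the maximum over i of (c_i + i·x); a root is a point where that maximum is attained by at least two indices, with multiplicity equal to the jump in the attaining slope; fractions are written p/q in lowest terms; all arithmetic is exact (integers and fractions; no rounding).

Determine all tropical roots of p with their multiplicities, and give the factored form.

hull edge (i=0, c=1) to (i=2, c=5): slope 2, span 2
Factored form: p(x) = 5 ⊗ (x ⊕ (-2)) ⊗ (x ⊕ (-2))
Answer: roots = -2 (mult 2)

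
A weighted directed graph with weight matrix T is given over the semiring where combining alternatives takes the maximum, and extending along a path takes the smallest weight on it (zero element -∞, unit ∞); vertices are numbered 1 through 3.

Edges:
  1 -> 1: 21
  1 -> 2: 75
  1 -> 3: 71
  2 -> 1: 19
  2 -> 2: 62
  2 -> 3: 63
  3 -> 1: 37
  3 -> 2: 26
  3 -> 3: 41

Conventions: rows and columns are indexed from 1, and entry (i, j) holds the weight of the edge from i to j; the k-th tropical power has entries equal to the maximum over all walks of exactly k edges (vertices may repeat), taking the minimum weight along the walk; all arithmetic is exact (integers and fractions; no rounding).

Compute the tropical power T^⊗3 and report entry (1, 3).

T^⊗2:
  [37, 62, 63]
  [37, 62, 62]
  [37, 37, 41]
T^⊗3:
  [37, 62, 62]
  [37, 62, 62]
  [37, 37, 41]
Key observation: the optimum is the walk 1->2->2->3, with weight 75 min 62 min 63 = 62.
Optimal value attained by: walk 1->2->2->3.
Answer: (T^⊗3)[1][3] = 62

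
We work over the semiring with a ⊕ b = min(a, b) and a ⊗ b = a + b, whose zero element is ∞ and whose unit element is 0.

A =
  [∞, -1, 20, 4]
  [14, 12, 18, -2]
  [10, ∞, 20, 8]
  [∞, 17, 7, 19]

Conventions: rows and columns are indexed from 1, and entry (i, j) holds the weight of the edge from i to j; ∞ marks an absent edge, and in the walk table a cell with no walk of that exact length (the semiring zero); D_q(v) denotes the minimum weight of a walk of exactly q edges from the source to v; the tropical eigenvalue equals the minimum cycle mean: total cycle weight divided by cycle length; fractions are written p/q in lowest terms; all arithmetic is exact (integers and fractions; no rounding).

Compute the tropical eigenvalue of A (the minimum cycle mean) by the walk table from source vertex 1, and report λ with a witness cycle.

q=0: [0, ∞, ∞, ∞]
q=1: [∞, -1, 20, 4]
q=2: [13, 11, 11, -3]
q=3: [21, 12, 4, 9]
q=4: [14, 20, 16, 10]
Optimal cycle mean attained by: cycle 1->2->4->3->1, total (-1) + (-2) + 7 + 10, length 4.
Answer: λ = 7/2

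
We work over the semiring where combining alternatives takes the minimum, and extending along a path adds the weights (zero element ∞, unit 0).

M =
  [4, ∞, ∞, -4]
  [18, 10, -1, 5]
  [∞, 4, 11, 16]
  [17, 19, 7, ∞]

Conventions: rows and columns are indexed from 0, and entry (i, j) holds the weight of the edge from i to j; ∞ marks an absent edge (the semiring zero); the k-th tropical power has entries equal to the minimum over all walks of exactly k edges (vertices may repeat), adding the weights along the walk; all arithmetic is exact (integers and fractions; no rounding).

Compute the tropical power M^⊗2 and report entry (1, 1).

M^⊗2:
  [8, 15, 3, 0]
  [22, 3, 9, 14]
  [22, 14, 3, 9]
  [21, 11, 18, 13]
Key observation: the optimum is the walk 1->2->1, with weight (-1) + 4 = 3.
Optimal value attained by: walk 1->2->1.
Answer: (M^⊗2)[1][1] = 3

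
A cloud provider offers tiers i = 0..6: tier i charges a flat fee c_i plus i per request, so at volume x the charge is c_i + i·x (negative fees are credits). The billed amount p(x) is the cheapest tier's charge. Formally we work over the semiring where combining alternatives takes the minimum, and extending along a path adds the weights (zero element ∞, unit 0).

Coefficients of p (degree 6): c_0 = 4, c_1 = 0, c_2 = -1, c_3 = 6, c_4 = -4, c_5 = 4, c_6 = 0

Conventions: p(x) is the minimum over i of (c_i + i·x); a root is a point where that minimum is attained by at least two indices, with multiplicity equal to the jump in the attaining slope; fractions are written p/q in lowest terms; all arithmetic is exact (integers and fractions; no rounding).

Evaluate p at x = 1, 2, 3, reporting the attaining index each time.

p(1) = min(4+0·1=4, 0+1·1=1, -1+2·1=1, 6+3·1=9, -4+4·1=0, 4+5·1=9, 0+6·1=6) = 0 (attained by i=4)
p(2) = min(4+0·2=4, 0+1·2=2, -1+2·2=3, 6+3·2=12, -4+4·2=4, 4+5·2=14, 0+6·2=12) = 2 (attained by i=1)
p(3) = min(4+0·3=4, 0+1·3=3, -1+2·3=5, 6+3·3=15, -4+4·3=8, 4+5·3=19, 0+6·3=18) = 3 (attained by i=1)
Answer: p(1) = 0; p(2) = 2; p(3) = 3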